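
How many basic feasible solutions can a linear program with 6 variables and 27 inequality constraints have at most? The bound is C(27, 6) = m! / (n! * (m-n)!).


Each vertex corresponds to some choice of n active constraints out of m, so the number of vertices is at most C(m, n) = m! / (n!(m-n)!).
m = 27, n = 6
Numerator: 27 * 26 * 25 * 24 * 23 * 22
Denominator: 6! = 720
C(27, 6) = 296010


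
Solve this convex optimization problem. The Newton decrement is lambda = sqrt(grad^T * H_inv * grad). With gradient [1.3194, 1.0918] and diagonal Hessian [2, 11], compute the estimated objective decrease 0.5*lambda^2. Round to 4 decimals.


Step 1: H is diagonal, so H^(-1) * g = [0.6597, 0.0993].
Step 2: g^T H^(-1) g = sum_i g_i^2 / H_ii
  = (1.3194)^2/2 + (1.0918)^2/11
  = 0.8704 + 0.1084 = 0.9788
Step 3: Objective decrease = 0.5 * g^T H^(-1) g = 0.4894


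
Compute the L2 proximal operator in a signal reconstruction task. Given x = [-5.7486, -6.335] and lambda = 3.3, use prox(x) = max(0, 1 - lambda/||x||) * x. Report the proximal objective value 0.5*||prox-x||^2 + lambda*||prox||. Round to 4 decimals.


Step 1: Compute ||x||.
||x|| = 8.5545
Step 2: Compute scaling factor.
scale = max(0, 1 - 3.3/8.5545) = 0.6142
Step 3: prox(x) = [-3.531, -3.8912]
||prox(x)|| = 5.2545
Step 4: Proximal objective.
0.5*||prox-x||^2 = 5.445
lambda*||prox|| = 17.3399
Total = 22.7847


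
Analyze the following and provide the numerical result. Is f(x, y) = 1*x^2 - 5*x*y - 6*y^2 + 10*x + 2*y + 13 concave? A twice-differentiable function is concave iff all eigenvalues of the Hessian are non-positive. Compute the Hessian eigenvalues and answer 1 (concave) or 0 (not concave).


The Hessian of f(x,y) = 1*x^2 - 5*x*y - 6*y^2 + 10*x + 2*y + 13 is:
H = [[2, -5], [-5, -12]]
Trace = 2 - 12 = -10
Determinant = 2*-12 - (-5)^2 = -49
Discriminant = (-10)^2 - 4*-49 = 296.0
Eigenvalues: lambda_1 = -13.6023, lambda_2 = 3.6023
The function is not concave.

0


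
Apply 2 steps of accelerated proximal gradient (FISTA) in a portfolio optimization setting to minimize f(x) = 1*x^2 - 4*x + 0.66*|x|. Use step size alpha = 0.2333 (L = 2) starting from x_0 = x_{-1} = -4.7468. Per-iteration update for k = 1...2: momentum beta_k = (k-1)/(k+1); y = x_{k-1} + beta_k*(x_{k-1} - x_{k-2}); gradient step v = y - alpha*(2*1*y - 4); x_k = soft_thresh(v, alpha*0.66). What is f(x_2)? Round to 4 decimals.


FISTA on f(x) = 1*x^2 - 4*x + 0.66*|x|
L = 2, alpha = 0.2333
Iteration 1: beta = 0.0, y = -4.7468 + 0.0*(-4.7468 + 4.7468) = -4.7468
  grad(y) = -13.4936, v = y - alpha*grad = -1.5987
  prox(v) = soft_thresh(-1.5987, 0.154) = -1.4448
Iteration 2: beta = 0.3333, y = -1.4448 + 0.3333*(-1.4448 + 4.7468) = -0.3441
  grad(y) = -4.6882, v = y - alpha*grad = 0.7497
  prox(v) = soft_thresh(0.7497, 0.154) = 0.5957
f(x_2) = 1*0.5957^2 - 4*0.5957 + 0.66*|0.5957| = -1.6347


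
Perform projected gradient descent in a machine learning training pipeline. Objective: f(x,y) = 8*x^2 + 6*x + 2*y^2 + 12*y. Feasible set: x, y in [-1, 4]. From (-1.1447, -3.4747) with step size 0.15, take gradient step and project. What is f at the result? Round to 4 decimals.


Step 1: Compute gradient at (-1.1447, -3.4747).
grad_x = 2*8*-1.1447 + 6 = -12.3152
grad_y = 2*2*-3.4747 + 12 = -1.8988
Step 2: Gradient step.
x_raw = -1.1447 - 0.15*-12.3152 = 0.7026
y_raw = -3.4747 - 0.15*-1.8988 = -3.1899
Step 3: Project onto [-1, 4].
x_proj = clip(0.7026) = 0.7026
y_proj = clip(-3.1899) = -1.0
Step 4: Evaluate f.
f(0.7026, -1.0) = -1.8356


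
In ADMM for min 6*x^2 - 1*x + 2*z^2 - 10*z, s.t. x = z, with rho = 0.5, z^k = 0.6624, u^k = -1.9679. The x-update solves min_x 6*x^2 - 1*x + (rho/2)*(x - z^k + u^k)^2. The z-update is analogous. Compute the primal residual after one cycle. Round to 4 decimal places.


ADMM iteration with rho = 0.5, z^k = 0.6624, u^k = -1.9679
Step 1: x-update.
Minimize 6*x^2 - 1*x + (0.5/2)*(x - 0.6624 - 1.9679)^2
FOC: (2*6 + 0.5)*x = 1 + 0.5*(0.6624 + 1.9679)
x^{k+1} = 0.1852
Step 2: z-update.
Minimize 2*z^2 - 10*z + (0.5/2)*(0.1852 - z - 1.9679)^2
FOC: (2*2 + 0.5)*z = 10 + 0.5*(0.1852 - 1.9679)
z^{k+1} = 2.0241
Step 3: u-update.
u^{k+1} = -1.9679 + 0.1852 - 2.0241 = -3.8068
Step 4: Primal residual = |0.1852 - 2.0241| = 1.8389


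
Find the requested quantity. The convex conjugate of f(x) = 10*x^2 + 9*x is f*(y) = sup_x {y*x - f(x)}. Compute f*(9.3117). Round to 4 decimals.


f*(y) = sup_x {y*x - a*x^2 - b*x} = sup_x {(y-b)*x - a*x^2}
FOC: (y - b) - 2a*x = 0 => x* = (y - b)/(2a)
x* = (9.3117 - 9)/(2*10) = 0.0156
f*(9.3117) = (y-b)^2/(4a) = (9.3117 - 9)^2/(4*10)
= 0.0972/40 = 0.0024


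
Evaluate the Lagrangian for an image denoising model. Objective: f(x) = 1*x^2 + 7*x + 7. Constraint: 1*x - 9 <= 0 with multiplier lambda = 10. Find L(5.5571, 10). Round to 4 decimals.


Step 1: Evaluate f(x).
f(5.5571) = 1*5.5571^2 + 7*5.5571 + 7 = 76.7811
Step 2: Evaluate g(x).
g(5.5571) = 1*5.5571 - 9 = -3.4429
Step 3: Compute Lagrangian.
L = 76.7811 + 10*-3.4429 = 42.3521


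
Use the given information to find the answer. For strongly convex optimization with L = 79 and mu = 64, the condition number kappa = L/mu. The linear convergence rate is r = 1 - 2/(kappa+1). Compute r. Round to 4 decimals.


Step 1: Compute the condition number.
kappa = L/mu = 79/64 = 1.2344
Step 2: Compute the convergence rate.
r = 1 - 2/(kappa + 1) = 1 - 2*mu/(L + mu) = (L - mu)/(L + mu) = 15/143 = 0.1049


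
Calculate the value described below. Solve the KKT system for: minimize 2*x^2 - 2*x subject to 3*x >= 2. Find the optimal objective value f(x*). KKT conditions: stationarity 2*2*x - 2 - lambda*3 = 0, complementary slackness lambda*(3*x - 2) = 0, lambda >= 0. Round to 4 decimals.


Step 1: Try lambda = 0 (constraint inactive).
x_unc = 2/(2*2) = 0.5
Check: 3*0.5 = 1.5 < 2 -- violated!
Step 2: Constraint must be active: 3*x = 2
x* = 2/3 = 0.6667 (rounded; the exact value 2/3 is used below)
lambda = (2*2*(2/3) - 2)/3 = 0.2222
Step 3: Compute optimal value.
f(x*) = 2*(2/3)^2 - 2*(2/3) = -0.4444


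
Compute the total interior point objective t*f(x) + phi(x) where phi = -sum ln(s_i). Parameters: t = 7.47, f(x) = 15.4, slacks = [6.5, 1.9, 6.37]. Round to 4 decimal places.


Step 1: Compute log-barrier.
ln values: [1.8718, 0.6419, 1.8516]
phi = -(1.8718 + 0.6419 + 1.8516) = -4.3653
Step 2: Compute augmented objective.
t*f(x) = 7.47*15.4 = 115.038
Total = 115.038 - 4.3653 = 110.6727


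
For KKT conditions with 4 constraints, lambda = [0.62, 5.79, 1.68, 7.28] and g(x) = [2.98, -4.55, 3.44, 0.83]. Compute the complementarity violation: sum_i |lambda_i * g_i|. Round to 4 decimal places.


KKT complementary slackness check:
lambda_1 * g_1 = 0.62 * 2.98 = 1.8476
lambda_2 * g_2 = 5.79 * -4.55 = -26.3445
lambda_3 * g_3 = 1.68 * 3.44 = 5.7792
lambda_4 * g_4 = 7.28 * 0.83 = 6.0424
Total violation = 1.8476 + 26.3445 + 5.7792 + 6.0424 = 40.0137


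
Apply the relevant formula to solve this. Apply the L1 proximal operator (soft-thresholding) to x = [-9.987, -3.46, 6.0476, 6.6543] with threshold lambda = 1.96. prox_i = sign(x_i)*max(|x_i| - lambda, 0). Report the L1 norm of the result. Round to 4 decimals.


Soft-thresholding with lambda = 1.96:
prox(-9.987) = sign(-9.987)*max(|-9.987| - 1.96, 0) = -8.027
prox(-3.46) = sign(-3.46)*max(|-3.46| - 1.96, 0) = -1.5
prox(6.0476) = sign(6.0476)*max(|6.0476| - 1.96, 0) = 4.0876
prox(6.6543) = sign(6.6543)*max(|6.6543| - 1.96, 0) = 4.6943
prox(x) = [-8.027, -1.5, 4.0876, 4.6943]
||prox(x)||_1 = 8.027 + 1.5 + 4.0876 + 4.6943 = 18.3089


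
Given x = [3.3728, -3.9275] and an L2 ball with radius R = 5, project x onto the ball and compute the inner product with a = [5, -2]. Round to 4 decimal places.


Step 1: Compute ||x|| (intermediates to 6 decimals).
||x|| = sqrt(3.3728^2 + (-3.9275)^2) = 5.176972
Step 2: Project.
Since ||x|| > R, scale = R/||x|| = 5/5.176972 = 0.965816, proj(x) = scale * x
proj(x) = [3.257504, -3.793242]
Step 3: Dot product.
a^T * proj(x) = 5*3.257504 - 2*(-3.793242) = 23.874


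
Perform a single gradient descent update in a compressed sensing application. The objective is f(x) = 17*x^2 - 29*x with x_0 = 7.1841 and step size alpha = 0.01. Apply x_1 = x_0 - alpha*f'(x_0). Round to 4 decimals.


We compute the gradient at x_0 and apply the update.
f'(x) = 34*x - 29
f'(7.1841) = 34*7.1841 - 29 = 215.2594
x_1 = 7.1841 - 0.01*215.2594 = 5.0315


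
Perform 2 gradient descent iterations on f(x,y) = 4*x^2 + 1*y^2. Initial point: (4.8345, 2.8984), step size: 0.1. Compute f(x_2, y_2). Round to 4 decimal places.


Gradient descent on f(x,y) = 4*x^2 + 1*y^2.
Starting point: (4.8345, 2.8984), alpha = 0.1
Step 1: grad_x = 2*4*4.8345 = 38.676, grad_y = 2*1*2.8984 = 5.7968
  x_1 = 4.8345 - 0.1*38.676 = 0.9669
  y_1 = 2.8984 - 0.1*5.7968 = 2.3187
Step 2: grad_x = 2*4*0.9669 = 7.7352, grad_y = 2*1*2.3187 = 4.6374
  x_2 = 0.9669 - 0.1*7.7352 = 0.1934
  y_2 = 2.3187 - 0.1*4.6374 = 1.855
f(0.1934, 1.855) = 4*0.1934^2 + 1*1.855^2 = 3.5905


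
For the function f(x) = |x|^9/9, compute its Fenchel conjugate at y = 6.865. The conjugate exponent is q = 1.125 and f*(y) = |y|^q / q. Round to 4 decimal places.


The conjugate exponent q satisfies 1/p + 1/q = 1.
p = 9, so q = 9/(9 - 1) = 1.125
|y|^q = 6.865^1.125 = 8.7341
f*(6.865) = 8.7341 / 1.125 = 7.7637


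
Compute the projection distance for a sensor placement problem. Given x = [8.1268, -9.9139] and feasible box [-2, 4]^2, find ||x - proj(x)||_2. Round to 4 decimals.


Project each component onto [-2, 4].
clip(8.1268) = 4.0, clip(-9.9139) = -2.0
Projection = [4.0, -2.0]
Squared diffs: [17.0305, 62.6298]
Distance = sqrt(79.6603) = 8.9253


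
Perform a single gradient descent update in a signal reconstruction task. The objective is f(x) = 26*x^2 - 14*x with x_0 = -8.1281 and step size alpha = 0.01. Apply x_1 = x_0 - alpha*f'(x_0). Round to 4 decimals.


We compute the gradient at x_0 and apply the update.
f'(x) = 52*x - 14
f'(-8.1281) = 52*-8.1281 - 14 = -436.6612
x_1 = -8.1281 - 0.01*-436.6612 = -3.7615


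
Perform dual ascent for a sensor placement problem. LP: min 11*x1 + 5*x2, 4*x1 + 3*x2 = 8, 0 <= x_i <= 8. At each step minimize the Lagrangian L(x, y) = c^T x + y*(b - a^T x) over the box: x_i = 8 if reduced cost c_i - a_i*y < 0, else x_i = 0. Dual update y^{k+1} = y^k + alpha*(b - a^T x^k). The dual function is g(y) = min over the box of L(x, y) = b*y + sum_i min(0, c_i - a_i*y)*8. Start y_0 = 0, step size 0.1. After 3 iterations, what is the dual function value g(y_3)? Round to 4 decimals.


Dual ascent for LP: min 11*x1 + 5*x2, 4*x1 + 3*x2 = 8, 0 <= x_i <= 8
Step 1: y^k = 0.0, reduced costs: (11.0, 5.0)
  x^k = (0.0, 0.0), subgradient = b - a^T x = 8.0
  y^{k+1} = 0.0 + 0.1*8.0 = 0.8
Step 2: y^k = 0.8, reduced costs: (7.8, 2.6)
  x^k = (0.0, 0.0), subgradient = b - a^T x = 8.0
  y^{k+1} = 0.8 + 0.1*8.0 = 1.6
Step 3: y^k = 1.6, reduced costs: (4.6, 0.2)
  x^k = (0.0, 0.0), subgradient = b - a^T x = 8.0
  y^{k+1} = 1.6 + 0.1*8.0 = 2.4
Dual objective at y_3 = 2.4: reduced costs (1.4, -2.2), box minimizer x = (0.0, 8.0)
g(y_3) = b*y + (c1 - a1*y)*x1 + (c2 - a2*y)*x2 = 8*2.4 + 1.4*0.0 + (-2.2)*8.0 = 19.2 + 0.0 - 17.6 = 1.6


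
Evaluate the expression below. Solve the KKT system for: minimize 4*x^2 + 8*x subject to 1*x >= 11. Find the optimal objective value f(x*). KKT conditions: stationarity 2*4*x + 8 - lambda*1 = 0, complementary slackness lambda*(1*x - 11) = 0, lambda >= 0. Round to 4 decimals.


Step 1: Try lambda = 0 (constraint inactive).
x_unc = -8/(2*4) = -1.0
Check: 1*-1.0 = -1.0 < 11 -- violated!
Step 2: Constraint must be active: 1*x = 11
x* = 11/1 = 11.0
lambda = (2*4*11.0 + 8)/1 = 96.0
Step 3: Compute optimal value.
f(x*) = 4*11.0^2 + 8*11.0 = 572.0


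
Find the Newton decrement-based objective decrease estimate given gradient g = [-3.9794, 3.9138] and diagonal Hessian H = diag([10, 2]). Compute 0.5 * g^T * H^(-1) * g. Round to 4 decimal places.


Step 1: H is diagonal, so H^(-1) * g = [-0.3979, 1.9569].
Step 2: g^T H^(-1) g = sum_i g_i^2 / H_ii
  = (-3.9794)^2/10 + (3.9138)^2/2
  = 1.5836 + 7.6589 = 9.2425
Step 3: Objective decrease = 0.5 * g^T H^(-1) g = 4.6212


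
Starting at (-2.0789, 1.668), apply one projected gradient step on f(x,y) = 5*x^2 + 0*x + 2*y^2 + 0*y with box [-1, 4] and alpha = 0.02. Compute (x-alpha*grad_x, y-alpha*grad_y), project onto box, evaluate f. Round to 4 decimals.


Step 1: Compute gradient at (-2.0789, 1.668).
grad_x = 2*5*-2.0789 + 0 = -20.789
grad_y = 2*2*1.668 + 0 = 6.672
Step 2: Gradient step.
x_raw = -2.0789 - 0.02*-20.789 = -1.6631
y_raw = 1.668 - 0.02*6.672 = 1.5346
Step 3: Project onto [-1, 4].
x_proj = clip(-1.6631) = -1.0
y_proj = clip(1.5346) = 1.5346
Step 4: Evaluate f.
f(-1.0, 1.5346) = 9.7097


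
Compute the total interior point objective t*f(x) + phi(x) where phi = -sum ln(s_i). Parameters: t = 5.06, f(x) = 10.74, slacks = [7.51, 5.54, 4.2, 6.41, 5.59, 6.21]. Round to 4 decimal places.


Step 1: Compute log-barrier.
ln values: [2.0162, 1.712, 1.4351, 1.8579, 1.721, 1.8262]
phi = -(2.0162 + 1.712 + 1.4351 + 1.8579 + 1.721 + 1.8262) = -10.5683
Step 2: Compute augmented objective.
t*f(x) = 5.06*10.74 = 54.3444
Total = 54.3444 - 10.5683 = 43.7761


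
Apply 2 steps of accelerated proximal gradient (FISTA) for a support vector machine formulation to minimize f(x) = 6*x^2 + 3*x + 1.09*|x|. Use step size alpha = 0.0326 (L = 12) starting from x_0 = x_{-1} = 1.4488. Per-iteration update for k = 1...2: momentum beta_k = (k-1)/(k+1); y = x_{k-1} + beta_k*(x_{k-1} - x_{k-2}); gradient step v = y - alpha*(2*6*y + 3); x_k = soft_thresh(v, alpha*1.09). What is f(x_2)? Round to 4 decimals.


FISTA on f(x) = 6*x^2 + 3*x + 1.09*|x|
L = 12, alpha = 0.0326
Iteration 1: beta = 0.0, y = 1.4488 + 0.0*(1.4488 - 1.4488) = 1.4488
  grad(y) = 20.3856, v = y - alpha*grad = 0.7842
  prox(v) = soft_thresh(0.7842, 0.0355) = 0.7487
Iteration 2: beta = 0.3333, y = 0.7487 + 0.3333*(0.7487 - 1.4488) = 0.5153
  grad(y) = 9.1839, v = y - alpha*grad = 0.2159
  prox(v) = soft_thresh(0.2159, 0.0355) = 0.1804
f(x_2) = 6*0.1804^2 + 3*0.1804 + 1.09*|0.1804| = 0.9331


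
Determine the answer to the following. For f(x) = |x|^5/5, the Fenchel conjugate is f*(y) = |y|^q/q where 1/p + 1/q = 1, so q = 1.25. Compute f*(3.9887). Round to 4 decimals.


The conjugate exponent q satisfies 1/p + 1/q = 1.
p = 5, so q = 5/(5 - 1) = 1.25
|y|^q = 3.9887^1.25 = 5.6369
f*(3.9887) = 5.6369 / 1.25 = 4.5095


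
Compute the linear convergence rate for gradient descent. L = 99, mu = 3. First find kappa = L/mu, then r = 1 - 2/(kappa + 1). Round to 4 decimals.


Step 1: Compute the condition number.
kappa = L/mu = 99/3 = 33.0
Step 2: Compute the convergence rate.
r = 1 - 2/(kappa + 1) = 1 - 2*mu/(L + mu) = (L - mu)/(L + mu) = 96/102 = 0.9412


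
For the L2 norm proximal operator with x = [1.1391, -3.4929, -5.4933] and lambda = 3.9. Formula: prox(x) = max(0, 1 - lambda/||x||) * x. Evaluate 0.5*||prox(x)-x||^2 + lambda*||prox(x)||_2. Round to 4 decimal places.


Step 1: Compute ||x||.
||x|| = 6.6086
Step 2: Compute scaling factor.
scale = max(0, 1 - 3.9/6.6086) = 0.4099
Step 3: prox(x) = [0.4669, -1.4316, -2.2515]
||prox(x)|| = 2.7086
Step 4: Proximal objective.
0.5*||prox-x||^2 = 7.605
lambda*||prox|| = 10.5635
Total = 18.1687


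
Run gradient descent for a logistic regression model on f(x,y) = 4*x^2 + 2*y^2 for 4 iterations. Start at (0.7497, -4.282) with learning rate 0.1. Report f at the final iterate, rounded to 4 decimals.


Gradient descent on f(x,y) = 4*x^2 + 2*y^2.
Starting point: (0.7497, -4.282), alpha = 0.1
Step 1: grad_x = 2*4*0.7497 = 5.9976, grad_y = 2*2*-4.282 = -17.128
  x_1 = 0.7497 - 0.1*5.9976 = 0.1499
  y_1 = -4.282 - 0.1*-17.128 = -2.5692
Step 2: grad_x = 2*4*0.1499 = 1.1995, grad_y = 2*2*-2.5692 = -10.2768
  x_2 = 0.1499 - 0.1*1.1995 = 0.03
  y_2 = -2.5692 - 0.1*-10.2768 = -1.5415
Step 3: grad_x = 2*4*0.03 = 0.2399, grad_y = 2*2*-1.5415 = -6.1661
  x_3 = 0.03 - 0.1*0.2399 = 0.006
  y_3 = -1.5415 - 0.1*-6.1661 = -0.9249
Step 4: grad_x = 2*4*0.006 = 0.048, grad_y = 2*2*-0.9249 = -3.6996
  x_4 = 0.006 - 0.1*0.048 = 0.0012
  y_4 = -0.9249 - 0.1*-3.6996 = -0.5549
f(0.0012, -0.5549) = 4*0.0012^2 + 2*(-0.5549)^2 = 0.6159


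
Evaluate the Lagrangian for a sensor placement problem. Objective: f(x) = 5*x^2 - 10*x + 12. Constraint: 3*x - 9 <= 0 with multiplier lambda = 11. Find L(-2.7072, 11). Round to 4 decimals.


Step 1: Evaluate f(x).
f(-2.7072) = 5*(-2.7072)^2 - 10*(-2.7072) + 12 = 75.7167
Step 2: Evaluate g(x).
g(-2.7072) = 3*-2.7072 - 9 = -17.1216
Step 3: Compute Lagrangian.
L = 75.7167 + 11*-17.1216 = -112.6209


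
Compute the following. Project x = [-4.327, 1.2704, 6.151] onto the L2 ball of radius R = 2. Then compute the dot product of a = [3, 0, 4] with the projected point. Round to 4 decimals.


Step 1: Compute ||x|| (intermediates to 6 decimals).
||x|| = sqrt((-4.327)^2 + 1.2704^2 + 6.151^2) = 7.627034
Step 2: Project.
Since ||x|| > R, scale = R/||x|| = 2/7.627034 = 0.262225, proj(x) = scale * x
proj(x) = [-1.134648, 0.333131, 1.612946]
Step 3: Dot product.
a^T * proj(x) = 3*(-1.134648) + 0*0.333131 + 4*1.612946 = 3.0478


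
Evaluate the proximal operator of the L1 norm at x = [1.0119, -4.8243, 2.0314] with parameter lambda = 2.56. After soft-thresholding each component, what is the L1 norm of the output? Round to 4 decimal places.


Soft-thresholding with lambda = 2.56:
prox(1.0119) = sign(1.0119)*max(|1.0119| - 2.56, 0) = 0.0
prox(-4.8243) = sign(-4.8243)*max(|-4.8243| - 2.56, 0) = -2.2643
prox(2.0314) = sign(2.0314)*max(|2.0314| - 2.56, 0) = 0.0
prox(x) = [0.0, -2.2643, 0.0]
||prox(x)||_1 = 0.0 + 2.2643 + 0.0 = 2.2643


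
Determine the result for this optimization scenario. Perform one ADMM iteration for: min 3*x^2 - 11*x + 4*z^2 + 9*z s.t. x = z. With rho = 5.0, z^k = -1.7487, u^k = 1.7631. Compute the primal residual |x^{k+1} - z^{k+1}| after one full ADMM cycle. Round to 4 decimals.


ADMM iteration with rho = 5.0, z^k = -1.7487, u^k = 1.7631
Step 1: x-update.
Minimize 3*x^2 - 11*x + (5.0/2)*(x + 1.7487 + 1.7631)^2
FOC: (2*3 + 5.0)*x = 11 + 5.0*(-1.7487 - 1.7631)
x^{k+1} = -0.5963
Step 2: z-update.
Minimize 4*z^2 + 9*z + (5.0/2)*(-0.5963 - z + 1.7631)^2
FOC: (2*4 + 5.0)*z = -9 + 5.0*(-0.5963 + 1.7631)
z^{k+1} = -0.2435
Step 3: u-update.
u^{k+1} = 1.7631 - 0.5963 + 0.2435 = 1.4104
Step 4: Primal residual = |-0.5963 + 0.2435| = 0.3527


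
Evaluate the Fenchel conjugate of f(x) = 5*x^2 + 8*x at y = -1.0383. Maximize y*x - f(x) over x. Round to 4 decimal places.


f*(y) = sup_x {y*x - a*x^2 - b*x} = sup_x {(y-b)*x - a*x^2}
FOC: (y - b) - 2a*x = 0 => x* = (y - b)/(2a)
x* = (-1.0383 - 8)/(2*5) = -0.9038
f*(-1.0383) = (y-b)^2/(4a) = (-1.0383 - 8)^2/(4*5)
= 81.6909/20 = 4.0845


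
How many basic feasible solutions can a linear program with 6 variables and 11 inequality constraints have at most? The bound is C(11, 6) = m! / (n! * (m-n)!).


Each vertex corresponds to some choice of n active constraints out of m, so the number of vertices is at most C(m, n) = m! / (n!(m-n)!).
m = 11, n = 6
Numerator: 11 * 10 * 9 * 8 * 7 * 6
Denominator: 6! = 720
C(11, 6) = 462


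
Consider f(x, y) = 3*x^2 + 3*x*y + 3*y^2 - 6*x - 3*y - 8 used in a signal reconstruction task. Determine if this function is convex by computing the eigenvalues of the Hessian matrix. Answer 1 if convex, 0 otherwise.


The Hessian of f(x,y) = 3*x^2 + 3*x*y + 3*y^2 - 6*x - 3*y - 8 is:
H = [[6, 3], [3, 6]]
Trace = 6 + 6 = 12
Determinant = 6*6 - (3)^2 = 27
Discriminant = (12)^2 - 4*27 = 36.0
Eigenvalues: lambda_1 = 3.0, lambda_2 = 9.0
The function is convex.

1


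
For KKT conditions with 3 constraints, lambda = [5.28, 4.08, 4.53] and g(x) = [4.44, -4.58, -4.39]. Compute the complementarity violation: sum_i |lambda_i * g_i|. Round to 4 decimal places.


KKT complementary slackness check:
lambda_1 * g_1 = 5.28 * 4.44 = 23.4432
lambda_2 * g_2 = 4.08 * -4.58 = -18.6864
lambda_3 * g_3 = 4.53 * -4.39 = -19.8867
Total violation = 23.4432 + 18.6864 + 19.8867 = 62.0163


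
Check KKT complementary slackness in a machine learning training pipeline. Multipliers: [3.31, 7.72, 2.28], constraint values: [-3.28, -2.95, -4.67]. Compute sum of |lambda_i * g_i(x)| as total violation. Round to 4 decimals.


KKT complementary slackness check:
lambda_1 * g_1 = 3.31 * -3.28 = -10.8568
lambda_2 * g_2 = 7.72 * -2.95 = -22.774
lambda_3 * g_3 = 2.28 * -4.67 = -10.6476
Total violation = 10.8568 + 22.774 + 10.6476 = 44.2784


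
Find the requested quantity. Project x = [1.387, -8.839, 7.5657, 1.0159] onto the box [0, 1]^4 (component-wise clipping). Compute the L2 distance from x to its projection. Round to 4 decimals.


Project each component onto [0, 1].
clip(1.387) = 1.0, clip(-8.839) = 0.0, clip(7.5657) = 1.0, clip(1.0159) = 1.0
Projection = [1.0, 0.0, 1.0, 1.0]
Squared diffs: [0.1498, 78.1279, 43.1084, 0.0003]
Distance = sqrt(121.3864) = 11.0175


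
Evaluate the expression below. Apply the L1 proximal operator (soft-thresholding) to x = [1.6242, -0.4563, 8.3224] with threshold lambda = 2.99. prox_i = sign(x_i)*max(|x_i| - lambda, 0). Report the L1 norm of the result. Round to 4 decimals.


Soft-thresholding with lambda = 2.99:
prox(1.6242) = sign(1.6242)*max(|1.6242| - 2.99, 0) = 0.0
prox(-0.4563) = sign(-0.4563)*max(|-0.4563| - 2.99, 0) = 0.0
prox(8.3224) = sign(8.3224)*max(|8.3224| - 2.99, 0) = 5.3324
prox(x) = [0.0, 0.0, 5.3324]
||prox(x)||_1 = 0.0 + 0.0 + 5.3324 = 5.3324


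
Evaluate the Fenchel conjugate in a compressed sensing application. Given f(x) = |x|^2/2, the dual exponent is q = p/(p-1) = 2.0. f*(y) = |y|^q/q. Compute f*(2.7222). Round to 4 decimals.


The conjugate exponent q satisfies 1/p + 1/q = 1.
p = 2, so q = 2/(2 - 1) = 2.0
|y|^q = 2.7222^2.0 = 7.4104
f*(2.7222) = 7.4104 / 2.0 = 3.7052


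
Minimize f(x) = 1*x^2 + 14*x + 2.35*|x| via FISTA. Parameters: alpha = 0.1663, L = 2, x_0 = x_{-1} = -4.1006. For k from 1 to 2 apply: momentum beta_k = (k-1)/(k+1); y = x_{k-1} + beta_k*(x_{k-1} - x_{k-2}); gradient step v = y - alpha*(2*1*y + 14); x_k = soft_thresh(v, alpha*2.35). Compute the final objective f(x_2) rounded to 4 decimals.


FISTA on f(x) = 1*x^2 + 14*x + 2.35*|x|
L = 2, alpha = 0.1663
Iteration 1: beta = 0.0, y = -4.1006 + 0.0*(-4.1006 + 4.1006) = -4.1006
  grad(y) = 5.7988, v = y - alpha*grad = -5.0649
  prox(v) = soft_thresh(-5.0649, 0.3908) = -4.6741
Iteration 2: beta = 0.3333, y = -4.6741 + 0.3333*(-4.6741 + 4.1006) = -4.8653
  grad(y) = 4.2694, v = y - alpha*grad = -5.5753
  prox(v) = soft_thresh(-5.5753, 0.3908) = -5.1845
f(x_2) = 1*(-5.1845)^2 + 14*(-5.1845) + 2.35*|-5.1845| = -33.5204


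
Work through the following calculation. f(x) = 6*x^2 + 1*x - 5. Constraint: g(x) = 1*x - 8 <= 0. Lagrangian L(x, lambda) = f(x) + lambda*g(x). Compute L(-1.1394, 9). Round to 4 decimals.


Step 1: Evaluate f(x).
f(-1.1394) = 6*(-1.1394)^2 + 1*(-1.1394) - 5 = 1.65
Step 2: Evaluate g(x).
g(-1.1394) = 1*-1.1394 - 8 = -9.1394
Step 3: Compute Lagrangian.
L = 1.65 + 9*-9.1394 = -80.6046


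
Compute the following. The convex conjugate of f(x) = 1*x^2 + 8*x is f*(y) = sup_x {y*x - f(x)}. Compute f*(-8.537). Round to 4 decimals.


f*(y) = sup_x {y*x - a*x^2 - b*x} = sup_x {(y-b)*x - a*x^2}
FOC: (y - b) - 2a*x = 0 => x* = (y - b)/(2a)
x* = (-8.537 - 8)/(2*1) = -8.2685
f*(-8.537) = (y-b)^2/(4a) = (-8.537 - 8)^2/(4*1)
= 273.4724/4 = 68.3681


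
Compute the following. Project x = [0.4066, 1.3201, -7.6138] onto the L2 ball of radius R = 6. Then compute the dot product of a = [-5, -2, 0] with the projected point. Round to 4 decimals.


Step 1: Compute ||x|| (intermediates to 6 decimals).
||x|| = sqrt(0.4066^2 + 1.3201^2 + (-7.6138)^2) = 7.738084
Step 2: Project.
Since ||x|| > R, scale = R/||x|| = 6/7.738084 = 0.775386, proj(x) = scale * x
proj(x) = [0.315272, 1.023587, -5.903634]
Step 3: Dot product.
a^T * proj(x) = -5*0.315272 - 2*1.023587 + 0*(-5.903634) = -3.6235


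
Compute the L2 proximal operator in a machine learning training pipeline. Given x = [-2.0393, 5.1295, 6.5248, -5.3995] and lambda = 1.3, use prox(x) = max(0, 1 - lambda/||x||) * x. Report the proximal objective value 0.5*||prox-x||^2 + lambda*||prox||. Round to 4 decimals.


Step 1: Compute ||x||.
||x|| = 10.1093
Step 2: Compute scaling factor.
scale = max(0, 1 - 1.3/10.1093) = 0.8714
Step 3: prox(x) = [-1.7771, 4.4699, 5.6857, -4.7052]
||prox(x)|| = 8.8093
Step 4: Proximal objective.
0.5*||prox-x||^2 = 0.845
lambda*||prox|| = 11.4521
Total = 12.2971


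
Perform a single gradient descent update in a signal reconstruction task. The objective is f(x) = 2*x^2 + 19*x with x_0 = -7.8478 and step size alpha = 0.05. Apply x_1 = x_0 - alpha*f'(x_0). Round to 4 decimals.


We compute the gradient at x_0 and apply the update.
f'(x) = 4*x + 19
f'(-7.8478) = 4*-7.8478 + 19 = -12.3912
x_1 = -7.8478 - 0.05*-12.3912 = -7.2282


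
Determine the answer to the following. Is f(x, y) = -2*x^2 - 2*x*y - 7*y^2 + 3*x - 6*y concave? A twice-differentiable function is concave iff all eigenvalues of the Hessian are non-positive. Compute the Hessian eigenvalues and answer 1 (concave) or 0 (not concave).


The Hessian of f(x,y) = -2*x^2 - 2*x*y - 7*y^2 + 3*x - 6*y is:
H = [[-4, -2], [-2, -14]]
Trace = -4 - 14 = -18
Determinant = -4*-14 - (-2)^2 = 52
Discriminant = (-18)^2 - 4*52 = 116.0
Eigenvalues: lambda_1 = -14.3852, lambda_2 = -3.6148
The function is concave.

1


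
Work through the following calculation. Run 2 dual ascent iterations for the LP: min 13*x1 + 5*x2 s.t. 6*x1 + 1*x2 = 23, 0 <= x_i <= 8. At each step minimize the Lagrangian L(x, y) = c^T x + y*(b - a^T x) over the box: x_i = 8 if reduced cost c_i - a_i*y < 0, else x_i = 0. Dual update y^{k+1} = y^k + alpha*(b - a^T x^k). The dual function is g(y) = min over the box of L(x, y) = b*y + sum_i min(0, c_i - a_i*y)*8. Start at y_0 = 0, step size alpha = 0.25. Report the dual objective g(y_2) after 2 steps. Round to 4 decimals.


Dual ascent for LP: min 13*x1 + 5*x2, 6*x1 + 1*x2 = 23, 0 <= x_i <= 8
Step 1: y^k = 0.0, reduced costs: (13.0, 5.0)
  x^k = (0.0, 0.0), subgradient = b - a^T x = 23.0
  y^{k+1} = 0.0 + 0.25*23.0 = 5.75
Step 2: y^k = 5.75, reduced costs: (-21.5, -0.75)
  x^k = (8.0, 8.0), subgradient = b - a^T x = -33.0
  y^{k+1} = 5.75 + 0.25*-33.0 = -2.5
Dual objective at y_2 = -2.5: reduced costs (28.0, 7.5), box minimizer x = (0.0, 0.0)
g(y_2) = b*y + (c1 - a1*y)*x1 + (c2 - a2*y)*x2 = 23*(-2.5) + 28.0*0.0 + 7.5*0.0 = -57.5 + 0.0 + 0.0 = -57.5


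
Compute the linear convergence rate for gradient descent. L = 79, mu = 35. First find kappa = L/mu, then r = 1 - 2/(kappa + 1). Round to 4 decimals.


Step 1: Compute the condition number.
kappa = L/mu = 79/35 = 2.2571
Step 2: Compute the convergence rate.
r = 1 - 2/(kappa + 1) = 1 - 2*mu/(L + mu) = (L - mu)/(L + mu) = 44/114 = 0.386


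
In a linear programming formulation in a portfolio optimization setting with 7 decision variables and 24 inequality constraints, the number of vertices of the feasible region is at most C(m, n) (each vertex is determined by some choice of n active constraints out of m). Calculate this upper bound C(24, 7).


Each vertex corresponds to some choice of n active constraints out of m, so the number of vertices is at most C(m, n) = m! / (n!(m-n)!).
m = 24, n = 7
Numerator: 24 * 23 * 22 * 21 * 20 * 19 * 18
Denominator: 7! = 5040
C(24, 7) = 346104


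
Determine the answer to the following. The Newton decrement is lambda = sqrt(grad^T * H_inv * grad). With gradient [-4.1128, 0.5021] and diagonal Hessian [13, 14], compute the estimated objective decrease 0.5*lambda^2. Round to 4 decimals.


Step 1: H is diagonal, so H^(-1) * g = [-0.3164, 0.0359].
Step 2: g^T H^(-1) g = sum_i g_i^2 / H_ii
  = (-4.1128)^2/13 + (0.5021)^2/14
  = 1.3012 + 0.018 = 1.3192
Step 3: Objective decrease = 0.5 * g^T H^(-1) g = 0.6596


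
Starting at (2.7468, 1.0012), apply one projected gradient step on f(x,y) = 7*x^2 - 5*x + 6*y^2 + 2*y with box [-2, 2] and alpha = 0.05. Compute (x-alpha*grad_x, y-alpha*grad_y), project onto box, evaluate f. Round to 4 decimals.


Step 1: Compute gradient at (2.7468, 1.0012).
grad_x = 2*7*2.7468 - 5 = 33.4552
grad_y = 2*6*1.0012 + 2 = 14.0144
Step 2: Gradient step.
x_raw = 2.7468 - 0.05*33.4552 = 1.074
y_raw = 1.0012 - 0.05*14.0144 = 0.3005
Step 3: Project onto [-2, 2].
x_proj = clip(1.074) = 1.074
y_proj = clip(0.3005) = 0.3005
Step 4: Evaluate f.
f(1.074, 0.3005) = 3.8474


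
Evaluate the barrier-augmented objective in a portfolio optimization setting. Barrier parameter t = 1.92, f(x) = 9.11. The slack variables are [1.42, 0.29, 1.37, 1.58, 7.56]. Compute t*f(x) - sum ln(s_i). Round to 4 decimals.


Step 1: Compute log-barrier.
ln values: [0.3507, -1.2379, 0.3148, 0.4574, 2.0229]
phi = -(0.3507 - 1.2379 + 0.3148 + 0.4574 + 2.0229) = -1.9079
Step 2: Compute augmented objective.
t*f(x) = 1.92*9.11 = 17.4912
Total = 17.4912 - 1.9079 = 15.5833


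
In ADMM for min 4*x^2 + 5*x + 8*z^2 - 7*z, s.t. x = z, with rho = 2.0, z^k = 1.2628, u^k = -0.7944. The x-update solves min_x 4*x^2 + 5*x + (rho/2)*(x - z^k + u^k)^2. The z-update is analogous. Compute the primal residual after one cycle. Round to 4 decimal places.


ADMM iteration with rho = 2.0, z^k = 1.2628, u^k = -0.7944
Step 1: x-update.
Minimize 4*x^2 + 5*x + (2.0/2)*(x - 1.2628 - 0.7944)^2
FOC: (2*4 + 2.0)*x = -5 + 2.0*(1.2628 + 0.7944)
x^{k+1} = -0.0886
Step 2: z-update.
Minimize 8*z^2 - 7*z + (2.0/2)*(-0.0886 - z - 0.7944)^2
FOC: (2*8 + 2.0)*z = 7 + 2.0*(-0.0886 - 0.7944)
z^{k+1} = 0.2908
Step 3: u-update.
u^{k+1} = -0.7944 - 0.0886 - 0.2908 = -1.1737
Step 4: Primal residual = |-0.0886 - 0.2908| = 0.3793


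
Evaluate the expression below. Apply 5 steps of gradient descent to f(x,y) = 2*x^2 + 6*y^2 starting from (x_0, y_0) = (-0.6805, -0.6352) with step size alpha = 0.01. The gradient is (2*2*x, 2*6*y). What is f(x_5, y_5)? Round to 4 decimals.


Gradient descent on f(x,y) = 2*x^2 + 6*y^2.
Starting point: (-0.6805, -0.6352), alpha = 0.01
Step 1: grad_x = 2*2*-0.6805 = -2.722, grad_y = 2*6*-0.6352 = -7.6224
  x_1 = -0.6805 - 0.01*-2.722 = -0.6533
  y_1 = -0.6352 - 0.01*-7.6224 = -0.559
Step 2: grad_x = 2*2*-0.6533 = -2.6131, grad_y = 2*6*-0.559 = -6.7077
  x_2 = -0.6533 - 0.01*-2.6131 = -0.6271
  y_2 = -0.559 - 0.01*-6.7077 = -0.4919
Step 3: grad_x = 2*2*-0.6271 = -2.5086, grad_y = 2*6*-0.4919 = -5.9028
  x_3 = -0.6271 - 0.01*-2.5086 = -0.6021
  y_3 = -0.4919 - 0.01*-5.9028 = -0.4329
Step 4: grad_x = 2*2*-0.6021 = -2.4083, grad_y = 2*6*-0.4329 = -5.1945
  x_4 = -0.6021 - 0.01*-2.4083 = -0.578
  y_4 = -0.4329 - 0.01*-5.1945 = -0.3809
Step 5: grad_x = 2*2*-0.578 = -2.3119, grad_y = 2*6*-0.3809 = -4.5711
  x_5 = -0.578 - 0.01*-2.3119 = -0.5549
  y_5 = -0.3809 - 0.01*-4.5711 = -0.3352
f(-0.5549, -0.3352) = 2*(-0.5549)^2 + 6*(-0.3352)^2 = 1.29


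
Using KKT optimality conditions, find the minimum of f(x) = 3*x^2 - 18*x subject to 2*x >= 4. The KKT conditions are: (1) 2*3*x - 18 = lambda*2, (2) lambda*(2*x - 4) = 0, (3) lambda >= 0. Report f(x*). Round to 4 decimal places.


Step 1: Try lambda = 0 (constraint inactive).
Stationarity: 2*3*x - 18 = 0
x* = 18/(2*3) = 3.0
Check constraint: 2*3.0 = 6.0 >= 4 -- satisfied.
Step 2: Compute optimal value.
f(x*) = 3*3.0^2 - 18*3.0 = -27.0


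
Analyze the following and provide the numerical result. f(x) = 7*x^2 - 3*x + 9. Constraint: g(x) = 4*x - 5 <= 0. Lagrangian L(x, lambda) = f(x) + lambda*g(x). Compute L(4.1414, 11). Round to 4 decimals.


Step 1: Evaluate f(x).
f(4.1414) = 7*4.1414^2 - 3*4.1414 + 9 = 116.6342
Step 2: Evaluate g(x).
g(4.1414) = 4*4.1414 - 5 = 11.5656
Step 3: Compute Lagrangian.
L = 116.6342 + 11*11.5656 = 243.8558


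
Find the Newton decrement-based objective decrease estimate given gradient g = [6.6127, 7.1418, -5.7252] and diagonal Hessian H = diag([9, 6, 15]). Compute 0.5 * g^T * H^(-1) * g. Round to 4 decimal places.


Step 1: H is diagonal, so H^(-1) * g = [0.7347, 1.1903, -0.3817].
Step 2: g^T H^(-1) g = sum_i g_i^2 / H_ii
  = (6.6127)^2/9 + (7.1418)^2/6 + (-5.7252)^2/15
  = 4.8586 + 8.5009 + 2.1852 = 15.5447
Step 3: Objective decrease = 0.5 * g^T H^(-1) g = 7.7724


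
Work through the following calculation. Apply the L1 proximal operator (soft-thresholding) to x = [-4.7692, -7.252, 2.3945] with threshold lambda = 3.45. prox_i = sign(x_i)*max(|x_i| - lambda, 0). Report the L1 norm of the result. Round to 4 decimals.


Soft-thresholding with lambda = 3.45:
prox(-4.7692) = sign(-4.7692)*max(|-4.7692| - 3.45, 0) = -1.3192
prox(-7.252) = sign(-7.252)*max(|-7.252| - 3.45, 0) = -3.802
prox(2.3945) = sign(2.3945)*max(|2.3945| - 3.45, 0) = 0.0
prox(x) = [-1.3192, -3.802, 0.0]
||prox(x)||_1 = 1.3192 + 3.802 + 0.0 = 5.1212


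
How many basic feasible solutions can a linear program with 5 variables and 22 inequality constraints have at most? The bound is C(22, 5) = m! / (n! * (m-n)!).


Each vertex corresponds to some choice of n active constraints out of m, so the number of vertices is at most C(m, n) = m! / (n!(m-n)!).
m = 22, n = 5
Numerator: 22 * 21 * 20 * 19 * 18
Denominator: 5! = 120
C(22, 5) = 26334


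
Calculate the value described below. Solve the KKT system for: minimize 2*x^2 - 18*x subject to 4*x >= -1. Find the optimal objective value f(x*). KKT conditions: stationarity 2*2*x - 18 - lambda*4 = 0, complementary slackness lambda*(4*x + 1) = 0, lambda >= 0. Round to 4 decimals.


Step 1: Try lambda = 0 (constraint inactive).
Stationarity: 2*2*x - 18 = 0
x* = 18/(2*2) = 4.5
Check constraint: 4*4.5 = 18.0 >= -1 -- satisfied.
Step 2: Compute optimal value.
f(x*) = 2*4.5^2 - 18*4.5 = -40.5


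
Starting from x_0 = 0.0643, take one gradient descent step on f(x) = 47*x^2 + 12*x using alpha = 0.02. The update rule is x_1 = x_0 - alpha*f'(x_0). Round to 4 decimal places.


We compute the gradient at x_0 and apply the update.
f'(x) = 94*x + 12
f'(0.0643) = 94*0.0643 + 12 = 18.0442
x_1 = 0.0643 - 0.02*18.0442 = -0.2966


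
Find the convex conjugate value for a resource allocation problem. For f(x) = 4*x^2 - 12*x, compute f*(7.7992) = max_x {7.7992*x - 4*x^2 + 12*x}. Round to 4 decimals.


f*(y) = sup_x {y*x - a*x^2 - b*x} = sup_x {(y-b)*x - a*x^2}
FOC: (y - b) - 2a*x = 0 => x* = (y - b)/(2a)
x* = (7.7992 + 12)/(2*4) = 2.4749
f*(7.7992) = (y-b)^2/(4a) = (7.7992 + 12)^2/(4*4)
= 392.0083/16 = 24.5005


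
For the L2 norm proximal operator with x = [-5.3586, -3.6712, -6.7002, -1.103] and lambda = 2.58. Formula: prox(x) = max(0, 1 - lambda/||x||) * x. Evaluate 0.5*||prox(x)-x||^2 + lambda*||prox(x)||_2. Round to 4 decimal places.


Step 1: Compute ||x||.
||x|| = 9.3969
Step 2: Compute scaling factor.
scale = max(0, 1 - 2.58/9.3969) = 0.7254
Step 3: prox(x) = [-3.8873, -2.6632, -4.8606, -0.8002]
||prox(x)|| = 6.8169
Step 4: Proximal objective.
0.5*||prox-x||^2 = 3.3282
lambda*||prox|| = 17.5876
Total = 20.9158


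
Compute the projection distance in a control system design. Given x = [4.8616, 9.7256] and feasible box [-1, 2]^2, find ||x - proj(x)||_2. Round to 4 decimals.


Project each component onto [-1, 2].
clip(4.8616) = 2.0, clip(9.7256) = 2.0
Projection = [2.0, 2.0]
Squared diffs: [8.1888, 59.6849]
Distance = sqrt(67.8737) = 8.2385


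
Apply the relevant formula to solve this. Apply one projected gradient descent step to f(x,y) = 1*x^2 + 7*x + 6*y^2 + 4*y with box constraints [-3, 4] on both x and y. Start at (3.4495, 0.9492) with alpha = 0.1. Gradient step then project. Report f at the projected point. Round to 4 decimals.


Step 1: Compute gradient at (3.4495, 0.9492).
grad_x = 2*1*3.4495 + 7 = 13.899
grad_y = 2*6*0.9492 + 4 = 15.3904
Step 2: Gradient step.
x_raw = 3.4495 - 0.1*13.899 = 2.0596
y_raw = 0.9492 - 0.1*15.3904 = -0.5898
Step 3: Project onto [-3, 4].
x_proj = clip(2.0596) = 2.0596
y_proj = clip(-0.5898) = -0.5898
Step 4: Evaluate f.
f(2.0596, -0.5898) = 18.3873


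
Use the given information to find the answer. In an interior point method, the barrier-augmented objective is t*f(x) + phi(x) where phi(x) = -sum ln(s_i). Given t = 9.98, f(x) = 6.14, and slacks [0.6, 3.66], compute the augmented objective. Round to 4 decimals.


Step 1: Compute log-barrier.
ln values: [-0.5108, 1.2975]
phi = -(-0.5108 + 1.2975) = -0.7866
Step 2: Compute augmented objective.
t*f(x) = 9.98*6.14 = 61.2772
Total = 61.2772 - 0.7866 = 60.4906


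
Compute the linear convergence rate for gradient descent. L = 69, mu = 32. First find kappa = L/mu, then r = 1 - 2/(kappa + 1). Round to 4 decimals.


Step 1: Compute the condition number.
kappa = L/mu = 69/32 = 2.1563
Step 2: Compute the convergence rate.
r = 1 - 2/(kappa + 1) = 1 - 2*mu/(L + mu) = (L - mu)/(L + mu) = 37/101 = 0.3663


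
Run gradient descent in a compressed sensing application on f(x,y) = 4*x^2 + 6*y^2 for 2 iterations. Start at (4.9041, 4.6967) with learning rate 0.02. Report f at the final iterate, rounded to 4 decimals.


Gradient descent on f(x,y) = 4*x^2 + 6*y^2.
Starting point: (4.9041, 4.6967), alpha = 0.02
Step 1: grad_x = 2*4*4.9041 = 39.2328, grad_y = 2*6*4.6967 = 56.3604
  x_1 = 4.9041 - 0.02*39.2328 = 4.1194
  y_1 = 4.6967 - 0.02*56.3604 = 3.5695
Step 2: grad_x = 2*4*4.1194 = 32.9556, grad_y = 2*6*3.5695 = 42.8339
  x_2 = 4.1194 - 0.02*32.9556 = 3.4603
  y_2 = 3.5695 - 0.02*42.8339 = 2.7128
f(3.4603, 2.7128) = 4*3.4603^2 + 6*2.7128^2 = 92.0518


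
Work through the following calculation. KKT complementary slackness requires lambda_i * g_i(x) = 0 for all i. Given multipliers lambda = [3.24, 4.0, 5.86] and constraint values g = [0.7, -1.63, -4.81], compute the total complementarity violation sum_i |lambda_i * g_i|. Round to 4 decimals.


KKT complementary slackness check:
lambda_1 * g_1 = 3.24 * 0.7 = 2.268
lambda_2 * g_2 = 4.0 * -1.63 = -6.52
lambda_3 * g_3 = 5.86 * -4.81 = -28.1866
Total violation = 2.268 + 6.52 + 28.1866 = 36.9746


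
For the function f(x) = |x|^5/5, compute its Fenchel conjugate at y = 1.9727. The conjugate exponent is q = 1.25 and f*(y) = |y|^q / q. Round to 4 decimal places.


The conjugate exponent q satisfies 1/p + 1/q = 1.
p = 5, so q = 5/(5 - 1) = 1.25
|y|^q = 1.9727^1.25 = 2.3379
f*(1.9727) = 2.3379 / 1.25 = 1.8703


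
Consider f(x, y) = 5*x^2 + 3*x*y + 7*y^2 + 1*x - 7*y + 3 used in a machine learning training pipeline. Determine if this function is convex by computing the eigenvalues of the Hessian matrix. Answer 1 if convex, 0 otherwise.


The Hessian of f(x,y) = 5*x^2 + 3*x*y + 7*y^2 + 1*x - 7*y + 3 is:
H = [[10, 3], [3, 14]]
Trace = 10 + 14 = 24
Determinant = 10*14 - (3)^2 = 131
Discriminant = (24)^2 - 4*131 = 52.0
Eigenvalues: lambda_1 = 8.3944, lambda_2 = 15.6056
The function is convex.

1


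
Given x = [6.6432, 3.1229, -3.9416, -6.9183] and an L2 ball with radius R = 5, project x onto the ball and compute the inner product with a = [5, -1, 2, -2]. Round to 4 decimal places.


Step 1: Compute ||x|| (intermediates to 6 decimals).
||x|| = sqrt(6.6432^2 + 3.1229^2 + (-3.9416)^2 + (-6.9183)^2) = 10.82976
Step 2: Project.
Since ||x|| > R, scale = R/||x|| = 5/10.82976 = 0.461691, proj(x) = scale * x
proj(x) = [3.067106, 1.441815, -1.819801, -3.194117]
Step 3: Dot product.
a^T * proj(x) = 5*3.067106 - 1*1.441815 + 2*(-1.819801) - 2*(-3.194117) = 16.6423


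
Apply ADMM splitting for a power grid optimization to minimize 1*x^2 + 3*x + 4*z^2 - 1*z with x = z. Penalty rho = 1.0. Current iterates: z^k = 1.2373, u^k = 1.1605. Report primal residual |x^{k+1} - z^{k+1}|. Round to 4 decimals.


ADMM iteration with rho = 1.0, z^k = 1.2373, u^k = 1.1605
Step 1: x-update.
Minimize 1*x^2 + 3*x + (1.0/2)*(x - 1.2373 + 1.1605)^2
FOC: (2*1 + 1.0)*x = -3 + 1.0*(1.2373 - 1.1605)
x^{k+1} = -0.9744
Step 2: z-update.
Minimize 4*z^2 - 1*z + (1.0/2)*(-0.9744 - z + 1.1605)^2
FOC: (2*4 + 1.0)*z = 1 + 1.0*(-0.9744 + 1.1605)
z^{k+1} = 0.1318
Step 3: u-update.
u^{k+1} = 1.1605 - 0.9744 - 0.1318 = 0.0543
Step 4: Primal residual = |-0.9744 - 0.1318| = 1.1062


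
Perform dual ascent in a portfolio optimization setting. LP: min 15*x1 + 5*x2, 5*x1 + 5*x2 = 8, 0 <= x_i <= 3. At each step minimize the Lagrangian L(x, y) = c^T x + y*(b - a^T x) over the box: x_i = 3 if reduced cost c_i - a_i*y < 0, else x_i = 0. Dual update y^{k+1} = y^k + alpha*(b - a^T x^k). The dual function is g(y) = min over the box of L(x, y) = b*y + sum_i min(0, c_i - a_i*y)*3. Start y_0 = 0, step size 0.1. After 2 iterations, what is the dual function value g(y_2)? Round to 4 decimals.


Dual ascent for LP: min 15*x1 + 5*x2, 5*x1 + 5*x2 = 8, 0 <= x_i <= 3
Step 1: y^k = 0.0, reduced costs: (15.0, 5.0)
  x^k = (0.0, 0.0), subgradient = b - a^T x = 8.0
  y^{k+1} = 0.0 + 0.1*8.0 = 0.8
Step 2: y^k = 0.8, reduced costs: (11.0, 1.0)
  x^k = (0.0, 0.0), subgradient = b - a^T x = 8.0
  y^{k+1} = 0.8 + 0.1*8.0 = 1.6
Dual objective at y_2 = 1.6: reduced costs (7.0, -3.0), box minimizer x = (0.0, 3.0)
g(y_2) = b*y + (c1 - a1*y)*x1 + (c2 - a2*y)*x2 = 8*1.6 + 7.0*0.0 + (-3.0)*3.0 = 12.8 + 0.0 - 9.0 = 3.8
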